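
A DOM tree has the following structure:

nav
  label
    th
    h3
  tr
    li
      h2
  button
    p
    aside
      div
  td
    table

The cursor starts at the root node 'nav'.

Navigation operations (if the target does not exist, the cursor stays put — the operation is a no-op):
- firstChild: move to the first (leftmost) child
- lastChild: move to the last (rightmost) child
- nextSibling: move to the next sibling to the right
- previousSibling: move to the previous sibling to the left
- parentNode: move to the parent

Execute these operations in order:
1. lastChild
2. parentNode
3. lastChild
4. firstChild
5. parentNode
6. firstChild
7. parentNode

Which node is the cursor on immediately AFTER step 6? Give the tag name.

Answer: table

Derivation:
After 1 (lastChild): td
After 2 (parentNode): nav
After 3 (lastChild): td
After 4 (firstChild): table
After 5 (parentNode): td
After 6 (firstChild): table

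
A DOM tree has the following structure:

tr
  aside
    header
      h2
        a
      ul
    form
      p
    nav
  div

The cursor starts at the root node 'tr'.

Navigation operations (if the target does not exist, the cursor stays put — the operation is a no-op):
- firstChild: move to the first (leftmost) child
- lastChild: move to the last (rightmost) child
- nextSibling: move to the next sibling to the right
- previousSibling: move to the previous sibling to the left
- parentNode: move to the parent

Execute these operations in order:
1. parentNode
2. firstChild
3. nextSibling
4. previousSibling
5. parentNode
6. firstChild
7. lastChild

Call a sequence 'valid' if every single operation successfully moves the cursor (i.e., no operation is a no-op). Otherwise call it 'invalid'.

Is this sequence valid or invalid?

After 1 (parentNode): tr (no-op, stayed)
After 2 (firstChild): aside
After 3 (nextSibling): div
After 4 (previousSibling): aside
After 5 (parentNode): tr
After 6 (firstChild): aside
After 7 (lastChild): nav

Answer: invalid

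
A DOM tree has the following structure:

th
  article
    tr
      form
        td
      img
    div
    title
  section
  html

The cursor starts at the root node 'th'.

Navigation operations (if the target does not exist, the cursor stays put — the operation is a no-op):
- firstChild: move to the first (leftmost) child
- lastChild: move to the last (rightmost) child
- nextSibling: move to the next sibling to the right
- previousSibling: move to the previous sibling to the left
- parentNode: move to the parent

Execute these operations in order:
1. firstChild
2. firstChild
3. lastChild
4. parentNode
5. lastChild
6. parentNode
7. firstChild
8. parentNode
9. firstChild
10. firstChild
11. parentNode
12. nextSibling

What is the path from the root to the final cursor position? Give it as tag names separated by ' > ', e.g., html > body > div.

Answer: th > article > tr > img

Derivation:
After 1 (firstChild): article
After 2 (firstChild): tr
After 3 (lastChild): img
After 4 (parentNode): tr
After 5 (lastChild): img
After 6 (parentNode): tr
After 7 (firstChild): form
After 8 (parentNode): tr
After 9 (firstChild): form
After 10 (firstChild): td
After 11 (parentNode): form
After 12 (nextSibling): img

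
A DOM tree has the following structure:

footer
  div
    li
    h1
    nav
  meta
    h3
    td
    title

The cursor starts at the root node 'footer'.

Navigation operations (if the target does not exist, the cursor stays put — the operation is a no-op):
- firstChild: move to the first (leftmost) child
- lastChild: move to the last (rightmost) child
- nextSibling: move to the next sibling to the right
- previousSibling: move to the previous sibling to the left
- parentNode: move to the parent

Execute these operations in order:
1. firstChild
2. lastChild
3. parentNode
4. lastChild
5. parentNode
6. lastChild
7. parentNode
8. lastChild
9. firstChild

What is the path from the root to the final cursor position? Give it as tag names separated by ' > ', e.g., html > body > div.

Answer: footer > div > nav

Derivation:
After 1 (firstChild): div
After 2 (lastChild): nav
After 3 (parentNode): div
After 4 (lastChild): nav
After 5 (parentNode): div
After 6 (lastChild): nav
After 7 (parentNode): div
After 8 (lastChild): nav
After 9 (firstChild): nav (no-op, stayed)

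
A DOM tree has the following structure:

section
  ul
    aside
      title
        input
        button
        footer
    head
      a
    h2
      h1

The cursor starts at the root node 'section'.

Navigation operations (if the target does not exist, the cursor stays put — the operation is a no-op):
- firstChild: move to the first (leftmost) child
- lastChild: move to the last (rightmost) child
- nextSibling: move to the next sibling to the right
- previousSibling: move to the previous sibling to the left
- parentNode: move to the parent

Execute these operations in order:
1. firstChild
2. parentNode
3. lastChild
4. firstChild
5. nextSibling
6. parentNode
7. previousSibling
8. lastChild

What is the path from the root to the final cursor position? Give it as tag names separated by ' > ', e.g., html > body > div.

Answer: section > ul > h2

Derivation:
After 1 (firstChild): ul
After 2 (parentNode): section
After 3 (lastChild): ul
After 4 (firstChild): aside
After 5 (nextSibling): head
After 6 (parentNode): ul
After 7 (previousSibling): ul (no-op, stayed)
After 8 (lastChild): h2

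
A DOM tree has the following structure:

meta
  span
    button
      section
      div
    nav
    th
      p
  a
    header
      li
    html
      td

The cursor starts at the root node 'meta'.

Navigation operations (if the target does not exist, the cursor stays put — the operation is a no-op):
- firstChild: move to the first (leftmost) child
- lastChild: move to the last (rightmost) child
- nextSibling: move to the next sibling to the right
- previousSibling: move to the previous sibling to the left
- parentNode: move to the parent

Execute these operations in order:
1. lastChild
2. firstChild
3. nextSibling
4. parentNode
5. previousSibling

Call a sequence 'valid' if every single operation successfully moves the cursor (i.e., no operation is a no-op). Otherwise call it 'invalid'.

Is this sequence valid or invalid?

After 1 (lastChild): a
After 2 (firstChild): header
After 3 (nextSibling): html
After 4 (parentNode): a
After 5 (previousSibling): span

Answer: valid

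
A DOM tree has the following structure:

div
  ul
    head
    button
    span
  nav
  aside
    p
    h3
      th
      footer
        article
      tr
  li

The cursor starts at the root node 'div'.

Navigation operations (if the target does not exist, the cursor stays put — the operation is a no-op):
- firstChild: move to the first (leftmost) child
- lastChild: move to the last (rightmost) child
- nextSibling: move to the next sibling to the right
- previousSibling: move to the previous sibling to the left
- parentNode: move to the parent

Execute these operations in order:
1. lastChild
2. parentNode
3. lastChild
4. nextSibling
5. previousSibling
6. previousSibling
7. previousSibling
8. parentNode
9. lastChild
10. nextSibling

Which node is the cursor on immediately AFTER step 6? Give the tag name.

Answer: nav

Derivation:
After 1 (lastChild): li
After 2 (parentNode): div
After 3 (lastChild): li
After 4 (nextSibling): li (no-op, stayed)
After 5 (previousSibling): aside
After 6 (previousSibling): nav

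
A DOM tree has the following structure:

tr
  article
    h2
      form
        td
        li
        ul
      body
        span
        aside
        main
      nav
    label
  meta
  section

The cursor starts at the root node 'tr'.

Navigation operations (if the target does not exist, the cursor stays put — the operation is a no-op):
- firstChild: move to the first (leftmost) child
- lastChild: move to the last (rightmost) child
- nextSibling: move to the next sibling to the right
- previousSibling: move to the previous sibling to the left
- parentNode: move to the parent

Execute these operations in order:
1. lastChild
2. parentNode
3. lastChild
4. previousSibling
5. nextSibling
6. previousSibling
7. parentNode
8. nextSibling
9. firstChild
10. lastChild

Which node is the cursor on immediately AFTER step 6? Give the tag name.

Answer: meta

Derivation:
After 1 (lastChild): section
After 2 (parentNode): tr
After 3 (lastChild): section
After 4 (previousSibling): meta
After 5 (nextSibling): section
After 6 (previousSibling): meta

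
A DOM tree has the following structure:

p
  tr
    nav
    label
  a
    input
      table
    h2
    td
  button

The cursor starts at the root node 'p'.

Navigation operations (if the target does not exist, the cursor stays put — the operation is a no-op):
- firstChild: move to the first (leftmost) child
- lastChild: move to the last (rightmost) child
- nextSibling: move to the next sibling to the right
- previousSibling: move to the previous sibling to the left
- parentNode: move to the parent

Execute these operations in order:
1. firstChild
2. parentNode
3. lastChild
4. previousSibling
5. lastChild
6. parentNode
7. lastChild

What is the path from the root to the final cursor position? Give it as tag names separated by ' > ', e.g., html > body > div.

Answer: p > a > td

Derivation:
After 1 (firstChild): tr
After 2 (parentNode): p
After 3 (lastChild): button
After 4 (previousSibling): a
After 5 (lastChild): td
After 6 (parentNode): a
After 7 (lastChild): td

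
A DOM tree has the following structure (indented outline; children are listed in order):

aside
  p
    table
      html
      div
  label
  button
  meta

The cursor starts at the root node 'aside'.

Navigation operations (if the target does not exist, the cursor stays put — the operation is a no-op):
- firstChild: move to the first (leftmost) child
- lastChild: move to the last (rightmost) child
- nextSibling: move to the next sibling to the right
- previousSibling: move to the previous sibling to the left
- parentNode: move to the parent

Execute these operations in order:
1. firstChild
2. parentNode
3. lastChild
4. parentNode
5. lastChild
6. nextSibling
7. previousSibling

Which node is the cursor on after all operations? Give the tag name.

After 1 (firstChild): p
After 2 (parentNode): aside
After 3 (lastChild): meta
After 4 (parentNode): aside
After 5 (lastChild): meta
After 6 (nextSibling): meta (no-op, stayed)
After 7 (previousSibling): button

Answer: button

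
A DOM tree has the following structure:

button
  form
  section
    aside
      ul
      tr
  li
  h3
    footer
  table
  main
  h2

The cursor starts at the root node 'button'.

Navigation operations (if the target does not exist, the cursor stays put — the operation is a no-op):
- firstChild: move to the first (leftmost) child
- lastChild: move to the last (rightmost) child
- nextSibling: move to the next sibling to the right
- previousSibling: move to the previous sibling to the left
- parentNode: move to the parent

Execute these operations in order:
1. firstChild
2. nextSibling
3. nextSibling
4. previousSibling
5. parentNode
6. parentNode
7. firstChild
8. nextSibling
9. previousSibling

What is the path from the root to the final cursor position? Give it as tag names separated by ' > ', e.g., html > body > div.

After 1 (firstChild): form
After 2 (nextSibling): section
After 3 (nextSibling): li
After 4 (previousSibling): section
After 5 (parentNode): button
After 6 (parentNode): button (no-op, stayed)
After 7 (firstChild): form
After 8 (nextSibling): section
After 9 (previousSibling): form

Answer: button > form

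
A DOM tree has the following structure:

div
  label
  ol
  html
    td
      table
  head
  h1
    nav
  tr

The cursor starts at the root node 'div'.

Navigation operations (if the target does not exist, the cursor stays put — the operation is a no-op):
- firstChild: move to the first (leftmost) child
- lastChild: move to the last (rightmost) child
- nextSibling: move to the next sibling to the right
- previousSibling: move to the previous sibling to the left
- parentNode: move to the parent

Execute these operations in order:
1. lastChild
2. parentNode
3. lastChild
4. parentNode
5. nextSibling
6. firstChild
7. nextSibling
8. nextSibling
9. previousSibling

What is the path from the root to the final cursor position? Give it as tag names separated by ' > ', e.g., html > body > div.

After 1 (lastChild): tr
After 2 (parentNode): div
After 3 (lastChild): tr
After 4 (parentNode): div
After 5 (nextSibling): div (no-op, stayed)
After 6 (firstChild): label
After 7 (nextSibling): ol
After 8 (nextSibling): html
After 9 (previousSibling): ol

Answer: div > ol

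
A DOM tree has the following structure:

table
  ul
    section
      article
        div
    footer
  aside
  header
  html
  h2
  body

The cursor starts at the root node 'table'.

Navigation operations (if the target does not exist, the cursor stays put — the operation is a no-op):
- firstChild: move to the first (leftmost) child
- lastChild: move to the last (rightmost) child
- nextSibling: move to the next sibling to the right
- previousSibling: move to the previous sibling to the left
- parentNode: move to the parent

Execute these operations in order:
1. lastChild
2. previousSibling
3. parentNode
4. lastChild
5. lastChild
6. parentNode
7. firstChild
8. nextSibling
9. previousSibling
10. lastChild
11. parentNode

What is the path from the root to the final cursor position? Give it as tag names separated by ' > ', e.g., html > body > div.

After 1 (lastChild): body
After 2 (previousSibling): h2
After 3 (parentNode): table
After 4 (lastChild): body
After 5 (lastChild): body (no-op, stayed)
After 6 (parentNode): table
After 7 (firstChild): ul
After 8 (nextSibling): aside
After 9 (previousSibling): ul
After 10 (lastChild): footer
After 11 (parentNode): ul

Answer: table > ul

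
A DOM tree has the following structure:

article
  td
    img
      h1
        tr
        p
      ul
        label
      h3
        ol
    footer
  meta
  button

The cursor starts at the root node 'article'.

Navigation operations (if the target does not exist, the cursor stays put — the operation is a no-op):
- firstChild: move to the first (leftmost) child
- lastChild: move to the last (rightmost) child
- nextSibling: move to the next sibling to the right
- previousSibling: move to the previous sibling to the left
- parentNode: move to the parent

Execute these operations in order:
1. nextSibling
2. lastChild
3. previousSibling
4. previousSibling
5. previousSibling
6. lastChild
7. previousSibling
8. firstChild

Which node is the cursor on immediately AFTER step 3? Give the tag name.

After 1 (nextSibling): article (no-op, stayed)
After 2 (lastChild): button
After 3 (previousSibling): meta

Answer: meta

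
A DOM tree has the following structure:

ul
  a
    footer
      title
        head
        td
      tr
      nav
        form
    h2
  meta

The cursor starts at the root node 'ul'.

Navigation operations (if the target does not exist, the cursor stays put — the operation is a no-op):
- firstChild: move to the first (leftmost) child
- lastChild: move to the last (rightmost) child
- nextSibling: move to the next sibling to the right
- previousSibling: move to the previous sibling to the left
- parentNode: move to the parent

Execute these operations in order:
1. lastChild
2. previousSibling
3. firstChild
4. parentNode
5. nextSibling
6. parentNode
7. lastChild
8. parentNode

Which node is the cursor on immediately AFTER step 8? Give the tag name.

After 1 (lastChild): meta
After 2 (previousSibling): a
After 3 (firstChild): footer
After 4 (parentNode): a
After 5 (nextSibling): meta
After 6 (parentNode): ul
After 7 (lastChild): meta
After 8 (parentNode): ul

Answer: ul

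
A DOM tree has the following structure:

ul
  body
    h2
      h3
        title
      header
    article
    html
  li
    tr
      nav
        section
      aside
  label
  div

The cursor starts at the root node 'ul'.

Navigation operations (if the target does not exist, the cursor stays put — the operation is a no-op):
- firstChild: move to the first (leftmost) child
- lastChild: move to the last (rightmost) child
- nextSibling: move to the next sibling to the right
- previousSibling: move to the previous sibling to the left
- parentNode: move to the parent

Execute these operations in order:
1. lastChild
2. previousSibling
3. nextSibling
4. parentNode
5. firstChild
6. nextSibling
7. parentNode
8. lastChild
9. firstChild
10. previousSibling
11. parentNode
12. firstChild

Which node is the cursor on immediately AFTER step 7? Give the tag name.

Answer: ul

Derivation:
After 1 (lastChild): div
After 2 (previousSibling): label
After 3 (nextSibling): div
After 4 (parentNode): ul
After 5 (firstChild): body
After 6 (nextSibling): li
After 7 (parentNode): ul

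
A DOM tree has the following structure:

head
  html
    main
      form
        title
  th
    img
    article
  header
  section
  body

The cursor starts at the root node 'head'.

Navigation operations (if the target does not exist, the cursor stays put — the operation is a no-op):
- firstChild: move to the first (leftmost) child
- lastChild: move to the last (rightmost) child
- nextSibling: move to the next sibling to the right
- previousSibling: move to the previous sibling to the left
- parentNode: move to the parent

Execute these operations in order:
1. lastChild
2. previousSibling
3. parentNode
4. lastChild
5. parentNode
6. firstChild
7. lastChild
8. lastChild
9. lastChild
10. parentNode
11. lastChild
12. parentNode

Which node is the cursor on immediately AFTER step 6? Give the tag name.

Answer: html

Derivation:
After 1 (lastChild): body
After 2 (previousSibling): section
After 3 (parentNode): head
After 4 (lastChild): body
After 5 (parentNode): head
After 6 (firstChild): html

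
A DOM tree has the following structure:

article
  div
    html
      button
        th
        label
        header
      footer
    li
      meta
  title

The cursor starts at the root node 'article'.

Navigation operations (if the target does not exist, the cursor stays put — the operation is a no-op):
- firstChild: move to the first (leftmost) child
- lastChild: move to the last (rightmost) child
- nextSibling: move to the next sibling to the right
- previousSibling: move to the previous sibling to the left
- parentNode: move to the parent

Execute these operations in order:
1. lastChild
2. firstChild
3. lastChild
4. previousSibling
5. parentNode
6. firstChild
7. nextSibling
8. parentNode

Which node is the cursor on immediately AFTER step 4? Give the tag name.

After 1 (lastChild): title
After 2 (firstChild): title (no-op, stayed)
After 3 (lastChild): title (no-op, stayed)
After 4 (previousSibling): div

Answer: div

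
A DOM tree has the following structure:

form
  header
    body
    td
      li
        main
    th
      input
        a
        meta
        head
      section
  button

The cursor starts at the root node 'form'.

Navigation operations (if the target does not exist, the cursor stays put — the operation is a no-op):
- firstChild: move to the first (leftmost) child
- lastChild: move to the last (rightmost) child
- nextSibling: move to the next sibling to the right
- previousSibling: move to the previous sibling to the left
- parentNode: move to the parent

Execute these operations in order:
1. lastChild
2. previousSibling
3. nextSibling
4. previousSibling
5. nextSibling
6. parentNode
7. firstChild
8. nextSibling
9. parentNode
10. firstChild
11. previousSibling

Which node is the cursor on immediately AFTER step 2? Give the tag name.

After 1 (lastChild): button
After 2 (previousSibling): header

Answer: header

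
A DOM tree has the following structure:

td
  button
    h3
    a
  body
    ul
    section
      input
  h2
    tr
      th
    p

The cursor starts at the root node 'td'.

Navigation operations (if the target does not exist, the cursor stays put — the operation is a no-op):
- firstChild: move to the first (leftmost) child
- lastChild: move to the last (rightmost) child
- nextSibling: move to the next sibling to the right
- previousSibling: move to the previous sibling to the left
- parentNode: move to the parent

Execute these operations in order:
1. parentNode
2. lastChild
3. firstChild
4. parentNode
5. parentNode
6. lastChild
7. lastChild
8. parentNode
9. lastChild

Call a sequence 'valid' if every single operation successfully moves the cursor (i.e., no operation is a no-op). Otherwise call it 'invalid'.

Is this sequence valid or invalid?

After 1 (parentNode): td (no-op, stayed)
After 2 (lastChild): h2
After 3 (firstChild): tr
After 4 (parentNode): h2
After 5 (parentNode): td
After 6 (lastChild): h2
After 7 (lastChild): p
After 8 (parentNode): h2
After 9 (lastChild): p

Answer: invalid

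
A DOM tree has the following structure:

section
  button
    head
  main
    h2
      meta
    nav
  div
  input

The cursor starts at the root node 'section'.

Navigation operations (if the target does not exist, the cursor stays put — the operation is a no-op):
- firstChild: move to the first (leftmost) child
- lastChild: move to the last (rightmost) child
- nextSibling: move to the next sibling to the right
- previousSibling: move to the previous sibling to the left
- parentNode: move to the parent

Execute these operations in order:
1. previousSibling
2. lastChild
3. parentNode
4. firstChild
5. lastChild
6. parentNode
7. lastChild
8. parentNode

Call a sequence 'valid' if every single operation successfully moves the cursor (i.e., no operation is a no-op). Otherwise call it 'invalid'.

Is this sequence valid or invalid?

Answer: invalid

Derivation:
After 1 (previousSibling): section (no-op, stayed)
After 2 (lastChild): input
After 3 (parentNode): section
After 4 (firstChild): button
After 5 (lastChild): head
After 6 (parentNode): button
After 7 (lastChild): head
After 8 (parentNode): button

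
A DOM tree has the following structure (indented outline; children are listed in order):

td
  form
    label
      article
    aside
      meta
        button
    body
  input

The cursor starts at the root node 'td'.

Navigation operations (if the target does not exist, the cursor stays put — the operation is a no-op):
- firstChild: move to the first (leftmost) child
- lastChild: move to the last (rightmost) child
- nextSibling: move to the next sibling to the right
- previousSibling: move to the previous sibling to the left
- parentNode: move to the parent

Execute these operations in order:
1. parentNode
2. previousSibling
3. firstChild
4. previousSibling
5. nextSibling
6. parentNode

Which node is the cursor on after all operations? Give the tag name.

Answer: td

Derivation:
After 1 (parentNode): td (no-op, stayed)
After 2 (previousSibling): td (no-op, stayed)
After 3 (firstChild): form
After 4 (previousSibling): form (no-op, stayed)
After 5 (nextSibling): input
After 6 (parentNode): td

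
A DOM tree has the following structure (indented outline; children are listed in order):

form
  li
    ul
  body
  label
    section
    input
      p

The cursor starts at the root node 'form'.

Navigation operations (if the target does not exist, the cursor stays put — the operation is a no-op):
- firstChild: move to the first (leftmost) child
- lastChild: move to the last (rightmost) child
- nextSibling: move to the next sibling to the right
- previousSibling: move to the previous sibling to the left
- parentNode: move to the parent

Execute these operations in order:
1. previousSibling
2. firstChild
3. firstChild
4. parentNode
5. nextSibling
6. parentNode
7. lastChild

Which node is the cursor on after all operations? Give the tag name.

After 1 (previousSibling): form (no-op, stayed)
After 2 (firstChild): li
After 3 (firstChild): ul
After 4 (parentNode): li
After 5 (nextSibling): body
After 6 (parentNode): form
After 7 (lastChild): label

Answer: label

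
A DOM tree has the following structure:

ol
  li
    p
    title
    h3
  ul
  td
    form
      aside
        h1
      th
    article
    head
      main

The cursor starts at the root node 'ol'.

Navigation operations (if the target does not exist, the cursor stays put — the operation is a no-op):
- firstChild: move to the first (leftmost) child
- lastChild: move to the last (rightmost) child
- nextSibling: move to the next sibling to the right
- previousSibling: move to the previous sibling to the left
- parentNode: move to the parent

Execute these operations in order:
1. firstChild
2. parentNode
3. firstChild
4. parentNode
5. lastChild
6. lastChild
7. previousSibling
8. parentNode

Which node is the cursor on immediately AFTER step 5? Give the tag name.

Answer: td

Derivation:
After 1 (firstChild): li
After 2 (parentNode): ol
After 3 (firstChild): li
After 4 (parentNode): ol
After 5 (lastChild): td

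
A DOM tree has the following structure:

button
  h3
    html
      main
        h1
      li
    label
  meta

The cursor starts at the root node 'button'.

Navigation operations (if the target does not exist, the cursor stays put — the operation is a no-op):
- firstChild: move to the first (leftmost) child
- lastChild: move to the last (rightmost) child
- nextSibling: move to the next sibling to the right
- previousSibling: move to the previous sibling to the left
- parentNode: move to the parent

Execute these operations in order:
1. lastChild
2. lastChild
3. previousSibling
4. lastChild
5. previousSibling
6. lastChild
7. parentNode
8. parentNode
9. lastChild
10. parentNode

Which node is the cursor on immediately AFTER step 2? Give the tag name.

Answer: meta

Derivation:
After 1 (lastChild): meta
After 2 (lastChild): meta (no-op, stayed)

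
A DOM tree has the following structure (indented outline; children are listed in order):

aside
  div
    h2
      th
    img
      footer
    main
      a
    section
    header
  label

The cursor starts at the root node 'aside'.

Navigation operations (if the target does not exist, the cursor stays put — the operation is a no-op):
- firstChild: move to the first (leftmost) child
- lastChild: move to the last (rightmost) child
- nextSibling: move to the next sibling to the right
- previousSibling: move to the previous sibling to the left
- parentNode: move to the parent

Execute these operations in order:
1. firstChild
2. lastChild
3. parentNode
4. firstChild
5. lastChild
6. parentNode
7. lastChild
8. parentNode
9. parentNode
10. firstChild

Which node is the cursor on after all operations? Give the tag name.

After 1 (firstChild): div
After 2 (lastChild): header
After 3 (parentNode): div
After 4 (firstChild): h2
After 5 (lastChild): th
After 6 (parentNode): h2
After 7 (lastChild): th
After 8 (parentNode): h2
After 9 (parentNode): div
After 10 (firstChild): h2

Answer: h2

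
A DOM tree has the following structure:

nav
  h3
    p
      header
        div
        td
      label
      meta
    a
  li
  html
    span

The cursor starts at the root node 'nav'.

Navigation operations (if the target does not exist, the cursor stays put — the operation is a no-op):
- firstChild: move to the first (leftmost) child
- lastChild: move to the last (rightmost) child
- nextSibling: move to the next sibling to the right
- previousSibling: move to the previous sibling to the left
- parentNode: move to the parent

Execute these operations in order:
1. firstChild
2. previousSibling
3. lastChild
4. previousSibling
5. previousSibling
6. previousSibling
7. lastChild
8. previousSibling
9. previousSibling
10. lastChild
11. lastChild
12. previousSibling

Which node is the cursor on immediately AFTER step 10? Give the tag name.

After 1 (firstChild): h3
After 2 (previousSibling): h3 (no-op, stayed)
After 3 (lastChild): a
After 4 (previousSibling): p
After 5 (previousSibling): p (no-op, stayed)
After 6 (previousSibling): p (no-op, stayed)
After 7 (lastChild): meta
After 8 (previousSibling): label
After 9 (previousSibling): header
After 10 (lastChild): td

Answer: td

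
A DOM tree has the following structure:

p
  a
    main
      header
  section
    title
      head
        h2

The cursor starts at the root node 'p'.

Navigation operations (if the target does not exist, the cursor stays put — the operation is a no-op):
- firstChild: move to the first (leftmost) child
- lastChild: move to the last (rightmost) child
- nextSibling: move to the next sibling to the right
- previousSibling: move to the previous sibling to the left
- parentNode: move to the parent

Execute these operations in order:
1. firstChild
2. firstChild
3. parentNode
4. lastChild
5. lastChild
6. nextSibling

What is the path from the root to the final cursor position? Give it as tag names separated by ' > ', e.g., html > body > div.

Answer: p > a > main > header

Derivation:
After 1 (firstChild): a
After 2 (firstChild): main
After 3 (parentNode): a
After 4 (lastChild): main
After 5 (lastChild): header
After 6 (nextSibling): header (no-op, stayed)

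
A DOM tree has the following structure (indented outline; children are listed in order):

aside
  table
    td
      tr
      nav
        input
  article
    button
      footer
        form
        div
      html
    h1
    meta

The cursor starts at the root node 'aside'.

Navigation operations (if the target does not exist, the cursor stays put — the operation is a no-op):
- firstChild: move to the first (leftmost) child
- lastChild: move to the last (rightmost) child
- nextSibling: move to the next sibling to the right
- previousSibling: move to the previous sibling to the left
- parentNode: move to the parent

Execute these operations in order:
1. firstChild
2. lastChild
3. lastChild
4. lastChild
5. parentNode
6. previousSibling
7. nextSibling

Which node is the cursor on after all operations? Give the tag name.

After 1 (firstChild): table
After 2 (lastChild): td
After 3 (lastChild): nav
After 4 (lastChild): input
After 5 (parentNode): nav
After 6 (previousSibling): tr
After 7 (nextSibling): nav

Answer: nav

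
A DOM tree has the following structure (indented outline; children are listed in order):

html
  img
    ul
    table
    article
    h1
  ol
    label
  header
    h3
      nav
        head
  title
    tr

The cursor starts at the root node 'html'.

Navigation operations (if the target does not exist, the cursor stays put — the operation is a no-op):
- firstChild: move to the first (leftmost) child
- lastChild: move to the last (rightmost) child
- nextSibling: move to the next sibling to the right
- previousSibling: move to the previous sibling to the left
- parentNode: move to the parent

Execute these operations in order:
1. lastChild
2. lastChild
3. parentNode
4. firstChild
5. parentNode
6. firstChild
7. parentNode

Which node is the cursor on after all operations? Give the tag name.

Answer: title

Derivation:
After 1 (lastChild): title
After 2 (lastChild): tr
After 3 (parentNode): title
After 4 (firstChild): tr
After 5 (parentNode): title
After 6 (firstChild): tr
After 7 (parentNode): title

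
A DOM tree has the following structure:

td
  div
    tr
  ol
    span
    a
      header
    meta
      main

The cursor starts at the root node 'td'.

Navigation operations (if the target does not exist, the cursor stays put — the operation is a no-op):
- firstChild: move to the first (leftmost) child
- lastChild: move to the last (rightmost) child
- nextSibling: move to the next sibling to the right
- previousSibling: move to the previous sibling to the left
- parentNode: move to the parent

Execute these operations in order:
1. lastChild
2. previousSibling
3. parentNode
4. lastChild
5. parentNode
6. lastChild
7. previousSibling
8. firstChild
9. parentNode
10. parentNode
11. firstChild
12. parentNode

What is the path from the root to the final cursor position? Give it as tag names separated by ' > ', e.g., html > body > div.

After 1 (lastChild): ol
After 2 (previousSibling): div
After 3 (parentNode): td
After 4 (lastChild): ol
After 5 (parentNode): td
After 6 (lastChild): ol
After 7 (previousSibling): div
After 8 (firstChild): tr
After 9 (parentNode): div
After 10 (parentNode): td
After 11 (firstChild): div
After 12 (parentNode): td

Answer: td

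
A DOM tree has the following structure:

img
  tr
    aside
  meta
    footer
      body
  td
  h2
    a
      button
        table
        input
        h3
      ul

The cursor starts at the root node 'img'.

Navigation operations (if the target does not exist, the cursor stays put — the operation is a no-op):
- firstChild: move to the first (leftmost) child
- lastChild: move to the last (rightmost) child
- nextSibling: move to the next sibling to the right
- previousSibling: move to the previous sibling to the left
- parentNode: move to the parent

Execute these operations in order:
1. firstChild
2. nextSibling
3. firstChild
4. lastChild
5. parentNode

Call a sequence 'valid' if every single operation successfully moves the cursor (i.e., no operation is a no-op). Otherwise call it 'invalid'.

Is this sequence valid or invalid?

After 1 (firstChild): tr
After 2 (nextSibling): meta
After 3 (firstChild): footer
After 4 (lastChild): body
After 5 (parentNode): footer

Answer: valid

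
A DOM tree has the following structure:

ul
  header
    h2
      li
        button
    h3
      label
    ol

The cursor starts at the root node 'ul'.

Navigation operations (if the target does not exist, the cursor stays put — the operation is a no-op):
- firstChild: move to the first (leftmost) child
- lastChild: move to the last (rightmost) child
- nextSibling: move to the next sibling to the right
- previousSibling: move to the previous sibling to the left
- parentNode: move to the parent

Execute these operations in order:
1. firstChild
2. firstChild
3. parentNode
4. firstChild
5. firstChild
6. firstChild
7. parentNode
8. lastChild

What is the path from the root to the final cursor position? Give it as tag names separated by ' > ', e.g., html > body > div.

Answer: ul > header > h2 > li > button

Derivation:
After 1 (firstChild): header
After 2 (firstChild): h2
After 3 (parentNode): header
After 4 (firstChild): h2
After 5 (firstChild): li
After 6 (firstChild): button
After 7 (parentNode): li
After 8 (lastChild): button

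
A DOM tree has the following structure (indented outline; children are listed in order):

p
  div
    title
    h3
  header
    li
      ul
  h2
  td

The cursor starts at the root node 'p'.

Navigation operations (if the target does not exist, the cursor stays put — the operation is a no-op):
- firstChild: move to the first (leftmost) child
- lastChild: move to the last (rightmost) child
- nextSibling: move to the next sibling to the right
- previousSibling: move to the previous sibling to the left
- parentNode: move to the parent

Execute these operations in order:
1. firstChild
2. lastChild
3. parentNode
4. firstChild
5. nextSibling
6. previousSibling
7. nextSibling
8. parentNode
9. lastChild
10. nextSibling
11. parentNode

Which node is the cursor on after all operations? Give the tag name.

Answer: div

Derivation:
After 1 (firstChild): div
After 2 (lastChild): h3
After 3 (parentNode): div
After 4 (firstChild): title
After 5 (nextSibling): h3
After 6 (previousSibling): title
After 7 (nextSibling): h3
After 8 (parentNode): div
After 9 (lastChild): h3
After 10 (nextSibling): h3 (no-op, stayed)
After 11 (parentNode): div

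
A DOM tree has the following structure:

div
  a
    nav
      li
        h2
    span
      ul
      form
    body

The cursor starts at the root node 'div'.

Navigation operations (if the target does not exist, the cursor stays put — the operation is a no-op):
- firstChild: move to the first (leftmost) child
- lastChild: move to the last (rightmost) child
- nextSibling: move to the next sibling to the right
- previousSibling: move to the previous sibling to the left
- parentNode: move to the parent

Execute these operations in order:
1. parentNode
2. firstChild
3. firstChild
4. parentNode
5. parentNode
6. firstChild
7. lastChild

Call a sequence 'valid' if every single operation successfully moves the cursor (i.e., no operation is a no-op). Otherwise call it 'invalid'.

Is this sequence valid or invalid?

After 1 (parentNode): div (no-op, stayed)
After 2 (firstChild): a
After 3 (firstChild): nav
After 4 (parentNode): a
After 5 (parentNode): div
After 6 (firstChild): a
After 7 (lastChild): body

Answer: invalid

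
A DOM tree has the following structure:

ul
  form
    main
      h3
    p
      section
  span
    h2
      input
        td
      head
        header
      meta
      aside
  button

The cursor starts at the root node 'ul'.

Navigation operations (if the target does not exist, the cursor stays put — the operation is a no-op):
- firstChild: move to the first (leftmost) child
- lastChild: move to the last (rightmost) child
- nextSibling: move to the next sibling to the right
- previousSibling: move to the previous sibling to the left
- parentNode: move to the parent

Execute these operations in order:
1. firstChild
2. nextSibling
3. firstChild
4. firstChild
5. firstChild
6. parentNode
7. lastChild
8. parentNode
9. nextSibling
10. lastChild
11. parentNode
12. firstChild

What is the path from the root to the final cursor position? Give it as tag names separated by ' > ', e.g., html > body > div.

After 1 (firstChild): form
After 2 (nextSibling): span
After 3 (firstChild): h2
After 4 (firstChild): input
After 5 (firstChild): td
After 6 (parentNode): input
After 7 (lastChild): td
After 8 (parentNode): input
After 9 (nextSibling): head
After 10 (lastChild): header
After 11 (parentNode): head
After 12 (firstChild): header

Answer: ul > span > h2 > head > header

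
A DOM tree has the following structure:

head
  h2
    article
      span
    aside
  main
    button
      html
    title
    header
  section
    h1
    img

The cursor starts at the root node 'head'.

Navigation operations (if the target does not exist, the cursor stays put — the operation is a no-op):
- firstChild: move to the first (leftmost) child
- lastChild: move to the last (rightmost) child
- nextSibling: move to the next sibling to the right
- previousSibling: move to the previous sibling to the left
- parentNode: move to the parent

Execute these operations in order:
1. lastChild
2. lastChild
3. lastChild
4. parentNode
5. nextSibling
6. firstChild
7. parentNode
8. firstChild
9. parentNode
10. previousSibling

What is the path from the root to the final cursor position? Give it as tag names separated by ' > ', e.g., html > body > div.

After 1 (lastChild): section
After 2 (lastChild): img
After 3 (lastChild): img (no-op, stayed)
After 4 (parentNode): section
After 5 (nextSibling): section (no-op, stayed)
After 6 (firstChild): h1
After 7 (parentNode): section
After 8 (firstChild): h1
After 9 (parentNode): section
After 10 (previousSibling): main

Answer: head > main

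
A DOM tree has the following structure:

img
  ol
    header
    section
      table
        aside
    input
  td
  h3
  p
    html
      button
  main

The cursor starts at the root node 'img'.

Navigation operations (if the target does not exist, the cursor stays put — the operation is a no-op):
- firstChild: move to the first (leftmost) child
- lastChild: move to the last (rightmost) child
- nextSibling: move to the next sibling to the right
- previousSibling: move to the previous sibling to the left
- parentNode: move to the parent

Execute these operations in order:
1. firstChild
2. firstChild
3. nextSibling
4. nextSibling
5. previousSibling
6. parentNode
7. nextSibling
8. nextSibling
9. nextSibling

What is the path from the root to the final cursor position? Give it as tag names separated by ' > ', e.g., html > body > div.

After 1 (firstChild): ol
After 2 (firstChild): header
After 3 (nextSibling): section
After 4 (nextSibling): input
After 5 (previousSibling): section
After 6 (parentNode): ol
After 7 (nextSibling): td
After 8 (nextSibling): h3
After 9 (nextSibling): p

Answer: img > p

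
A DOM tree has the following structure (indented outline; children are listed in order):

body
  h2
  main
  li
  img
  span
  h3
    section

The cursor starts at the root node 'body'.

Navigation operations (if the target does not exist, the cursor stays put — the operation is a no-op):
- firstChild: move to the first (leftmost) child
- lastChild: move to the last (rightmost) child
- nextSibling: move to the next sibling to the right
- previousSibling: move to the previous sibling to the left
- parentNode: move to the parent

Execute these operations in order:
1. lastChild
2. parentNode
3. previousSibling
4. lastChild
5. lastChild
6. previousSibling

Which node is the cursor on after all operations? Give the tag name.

Answer: section

Derivation:
After 1 (lastChild): h3
After 2 (parentNode): body
After 3 (previousSibling): body (no-op, stayed)
After 4 (lastChild): h3
After 5 (lastChild): section
After 6 (previousSibling): section (no-op, stayed)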